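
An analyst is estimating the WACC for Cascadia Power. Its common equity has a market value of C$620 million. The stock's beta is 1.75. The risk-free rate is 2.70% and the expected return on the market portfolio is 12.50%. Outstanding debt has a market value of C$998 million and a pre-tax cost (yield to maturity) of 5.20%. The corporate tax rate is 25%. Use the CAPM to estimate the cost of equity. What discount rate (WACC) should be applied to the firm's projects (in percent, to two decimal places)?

10.01%

Market risk premium = 12.5% − 2.7% = 9.8%.
Cost of equity via CAPM: Re = 2.7% + 1.75 × 9.8% = 19.8500%.
Total capital V = 620 + 998 = 1618.
Equity: weight = 620/1618 = 0.3832; cost = 19.85%.
Debt: weight = 998/1618 = 0.6168; after-tax cost = 5.2% × (1 − 25%) = 3.9000%.
WACC = 0.3832 × 19.8500% + 0.6168 × 3.9000% = 10.0119%.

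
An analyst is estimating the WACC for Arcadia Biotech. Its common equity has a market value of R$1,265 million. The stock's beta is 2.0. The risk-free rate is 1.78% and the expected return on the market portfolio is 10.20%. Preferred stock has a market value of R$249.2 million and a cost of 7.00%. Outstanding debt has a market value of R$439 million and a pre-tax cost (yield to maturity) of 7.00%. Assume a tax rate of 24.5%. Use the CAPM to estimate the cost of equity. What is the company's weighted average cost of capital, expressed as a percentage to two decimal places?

14.14%

Market risk premium = 10.2% − 1.78% = 8.42%.
Cost of equity via CAPM: Re = 1.78% + 2.0 × 8.42% = 18.6200%.
Total capital V = 1265 + 249.2 + 439 = 1953.2.
Equity: weight = 1265/1953.2 = 0.6477; cost = 18.62%.
Preferred: weight = 249.2/1953.2 = 0.1276; cost = 7%.
Debt: weight = 439/1953.2 = 0.2248; after-tax cost = 7% × (1 − 24.5%) = 5.2850%.
WACC = 0.6477 × 18.6200% + 0.1276 × 7.0000% + 0.2248 × 5.2850% = 14.1403%.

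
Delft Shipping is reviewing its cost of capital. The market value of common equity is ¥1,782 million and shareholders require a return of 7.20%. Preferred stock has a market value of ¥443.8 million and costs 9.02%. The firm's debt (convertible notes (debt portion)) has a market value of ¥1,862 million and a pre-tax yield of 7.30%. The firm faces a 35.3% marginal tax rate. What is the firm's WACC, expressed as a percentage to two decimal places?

6.27%

Total capital V = 1782 + 443.8 + 1862 = 4087.8.
Equity: weight = 1782/4087.8 = 0.4359; cost = 7.2%.
Preferred: weight = 443.8/4087.8 = 0.1086; cost = 9.02%.
Convertible notes (debt portion): weight = 1862/4087.8 = 0.4555; after-tax cost = 7.3% × (1 − 35.3%) = 4.7231%.
WACC = 0.4359 × 7.2000% + 0.1086 × 9.0200% + 0.4555 × 4.7231% = 6.2694%.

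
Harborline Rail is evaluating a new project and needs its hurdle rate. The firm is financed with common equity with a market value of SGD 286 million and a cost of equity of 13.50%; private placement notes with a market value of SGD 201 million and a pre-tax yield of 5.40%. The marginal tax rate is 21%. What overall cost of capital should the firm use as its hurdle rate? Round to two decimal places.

9.69%

Total capital V = 286 + 201 = 487.
Equity: weight = 286/487 = 0.5873; cost = 13.5%.
Private placement notes: weight = 201/487 = 0.4127; after-tax cost = 5.4% × (1 − 21%) = 4.2660%.
WACC = 0.5873 × 13.5000% + 0.4127 × 4.2660% = 9.6888%.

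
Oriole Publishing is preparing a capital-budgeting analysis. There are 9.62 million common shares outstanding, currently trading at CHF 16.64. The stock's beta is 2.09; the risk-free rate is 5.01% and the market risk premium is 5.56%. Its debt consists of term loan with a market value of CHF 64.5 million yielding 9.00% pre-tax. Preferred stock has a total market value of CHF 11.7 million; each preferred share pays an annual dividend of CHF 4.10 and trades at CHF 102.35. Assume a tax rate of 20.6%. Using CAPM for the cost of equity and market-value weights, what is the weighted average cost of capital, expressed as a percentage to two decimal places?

13.42%

Cost of equity via CAPM: Re = 5.01% + 2.09 × 5.56% = 16.6304%.
Cost of preferred: Rp = 4.1 / 102.35 = 4.0059%.
Market value of equity E = 16.64 × 9.62m = 160.0768m.
Total capital V = 160.0768 + 11.7 + 64.5 = 236.2768.
Equity: weight = 160.0768/236.2768 = 0.6775; cost = 16.6304%.
Preferred: weight = 11.7/236.2768 = 0.0495; cost = 4.0059%.
Term loan: weight = 64.5/236.2768 = 0.2730; after-tax cost = 9% × (1 − 20.6%) = 7.1460%.
WACC = 0.6775 × 16.6304% + 0.0495 × 4.0059% + 0.2730 × 7.1460% = 13.4162%.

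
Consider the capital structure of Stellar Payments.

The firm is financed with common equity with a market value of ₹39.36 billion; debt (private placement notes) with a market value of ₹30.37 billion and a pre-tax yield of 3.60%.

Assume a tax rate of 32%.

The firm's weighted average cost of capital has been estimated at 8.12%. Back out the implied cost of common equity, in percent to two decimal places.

12.50%

Total capital V = 39.36 + 30.37 = 69.73.
Equity weight = 39.36/69.73 = 0.5645.
Private placement notes weight = 30.37/69.73 = 0.4355.
Debt contribution = 0.4355 × 3.6% × (1 − 32%) = 1.0662%.
Required equity contribution = 8.12% − 1.0662% = 7.0538%.
Re = 7.0538% / 0.5645 = 12.4965%.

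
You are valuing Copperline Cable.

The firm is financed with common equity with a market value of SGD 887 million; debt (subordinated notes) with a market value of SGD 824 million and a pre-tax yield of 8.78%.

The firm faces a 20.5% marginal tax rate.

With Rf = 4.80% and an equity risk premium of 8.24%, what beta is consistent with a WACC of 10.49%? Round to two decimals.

Total capital V = 887 + 824 = 1711.
Equity weight = 887/1711 = 0.5184.
Subordinated notes weight = 824/1711 = 0.4816.
Debt contribution = 0.4816 × 8.78% × (1 − 20.5%) = 3.3615%.
Required equity contribution = 10.49% − 3.3615% = 7.1285%  ⇒  Re = 13.7506%.
CAPM: 13.7506% = 4.8% + β × 8.24%  ⇒  β = 1.0862.

1.09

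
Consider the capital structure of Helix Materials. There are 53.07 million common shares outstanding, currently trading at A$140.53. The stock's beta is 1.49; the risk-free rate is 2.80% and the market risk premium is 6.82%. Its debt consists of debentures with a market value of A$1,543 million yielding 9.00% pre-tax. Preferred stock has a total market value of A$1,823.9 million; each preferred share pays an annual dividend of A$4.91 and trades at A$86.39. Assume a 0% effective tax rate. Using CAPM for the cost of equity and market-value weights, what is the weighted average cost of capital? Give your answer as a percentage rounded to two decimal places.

11.17%

Cost of equity via CAPM: Re = 2.8% + 1.49 × 6.82% = 12.9618%.
Cost of preferred: Rp = 4.91 / 86.39 = 5.6835%.
Market value of equity E = 140.53 × 53.07m = 7457.9271m.
Total capital V = 7457.9271 + 1823.9 + 1543 = 10824.8271.
Equity: weight = 7457.9271/10824.8271 = 0.6890; cost = 12.9618%.
Preferred: weight = 1823.9/10824.8271 = 0.1685; cost = 5.6835%.
Debentures: weight = 1543/10824.8271 = 0.1425; after-tax cost = 9% × (1 − 0%) = 9.0000%.
WACC = 0.6890 × 12.9618% + 0.1685 × 5.6835% + 0.1425 × 9.0000% = 11.1707%.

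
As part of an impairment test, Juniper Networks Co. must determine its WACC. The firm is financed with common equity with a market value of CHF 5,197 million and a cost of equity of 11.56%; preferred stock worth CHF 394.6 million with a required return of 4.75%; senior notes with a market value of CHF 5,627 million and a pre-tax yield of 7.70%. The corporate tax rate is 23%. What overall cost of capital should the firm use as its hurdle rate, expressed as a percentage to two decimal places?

8.50%

Total capital V = 5197 + 394.6 + 5627 = 11218.6.
Equity: weight = 5197/11218.6 = 0.4632; cost = 11.56%.
Preferred: weight = 394.6/11218.6 = 0.0352; cost = 4.75%.
Senior notes: weight = 5627/11218.6 = 0.5016; after-tax cost = 7.7% × (1 − 23%) = 5.9290%.
WACC = 0.4632 × 11.5600% + 0.0352 × 4.7500% + 0.5016 × 5.9290% = 8.4961%.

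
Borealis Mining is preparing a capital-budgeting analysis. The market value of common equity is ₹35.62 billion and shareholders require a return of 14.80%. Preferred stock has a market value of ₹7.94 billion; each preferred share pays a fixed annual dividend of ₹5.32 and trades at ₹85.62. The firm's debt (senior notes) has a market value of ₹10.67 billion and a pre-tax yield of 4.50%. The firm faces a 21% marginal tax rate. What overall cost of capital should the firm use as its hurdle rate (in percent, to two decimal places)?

11.33%

Cost of preferred: Rp = 5.32 / 85.62 = 6.2135%.
Total capital V = 35.62 + 7.94 + 10.67 = 54.23.
Equity: weight = 35.62/54.23 = 0.6568; cost = 14.8%.
Preferred: weight = 7.94/54.23 = 0.1464; cost = 6.2135%.
Senior notes: weight = 10.67/54.23 = 0.1968; after-tax cost = 4.5% × (1 − 21%) = 3.5550%.
WACC = 0.6568 × 14.8000% + 0.1464 × 6.2135% + 0.1968 × 3.5550% = 11.3303%.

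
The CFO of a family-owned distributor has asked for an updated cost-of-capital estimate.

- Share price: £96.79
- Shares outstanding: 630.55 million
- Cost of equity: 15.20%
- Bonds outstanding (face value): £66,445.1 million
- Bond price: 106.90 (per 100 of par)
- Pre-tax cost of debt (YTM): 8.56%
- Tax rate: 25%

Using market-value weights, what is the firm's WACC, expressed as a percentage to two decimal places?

10.48%

Market value of equity E = 96.79 × 630.55m = 61030.9345m. Market value of debt D = 66445.1m × 106.9/100 = 71029.8119m.
Total capital V = 61030.9345 + 71029.8119 = 132060.7464.
Equity: weight = 61030.9345/132060.7464 = 0.4621; cost = 15.2%.
Bonds outstanding: weight = 71029.8119/132060.7464 = 0.5379; after-tax cost = 8.56% × (1 − 25%) = 6.4200%.
WACC = 0.4621 × 15.2000% + 0.5379 × 6.4200% = 10.4776%.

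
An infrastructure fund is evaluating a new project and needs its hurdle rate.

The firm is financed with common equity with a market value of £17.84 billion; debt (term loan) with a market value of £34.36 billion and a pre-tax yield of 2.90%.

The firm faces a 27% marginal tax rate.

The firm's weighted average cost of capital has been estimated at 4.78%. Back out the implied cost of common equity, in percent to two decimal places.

9.91%

Total capital V = 17.84 + 34.36 = 52.2.
Equity weight = 17.84/52.2 = 0.3418.
Term loan weight = 34.36/52.2 = 0.6582.
Debt contribution = 0.6582 × 2.9% × (1 − 27%) = 1.3935%.
Required equity contribution = 4.78% − 1.3935% = 3.3865%.
Re = 3.3865% / 0.3418 = 9.9090%.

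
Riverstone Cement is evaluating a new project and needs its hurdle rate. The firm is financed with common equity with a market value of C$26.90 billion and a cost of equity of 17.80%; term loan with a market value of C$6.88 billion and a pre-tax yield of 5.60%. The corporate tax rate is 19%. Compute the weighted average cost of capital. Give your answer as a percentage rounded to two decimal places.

15.10%

Total capital V = 26.9 + 6.88 = 33.78.
Equity: weight = 26.9/33.78 = 0.7963; cost = 17.8%.
Term loan: weight = 6.88/33.78 = 0.2037; after-tax cost = 5.6% × (1 − 19%) = 4.5360%.
WACC = 0.7963 × 17.8000% + 0.2037 × 4.5360% = 15.0985%.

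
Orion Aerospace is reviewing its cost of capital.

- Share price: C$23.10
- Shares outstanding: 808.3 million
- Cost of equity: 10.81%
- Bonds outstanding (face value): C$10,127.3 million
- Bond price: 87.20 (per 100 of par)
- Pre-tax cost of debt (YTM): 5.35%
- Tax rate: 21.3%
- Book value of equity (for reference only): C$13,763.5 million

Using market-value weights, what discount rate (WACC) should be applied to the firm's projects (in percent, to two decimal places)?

8.69%

Market value of equity E = 23.1 × 808.3m = 18671.73m. Market value of debt D = 10127.3m × 87.2/100 = 8831.0056m.
Total capital V = 18671.73 + 8831.0056 = 27502.7356.
Equity: weight = 18671.73/27502.7356 = 0.6789; cost = 10.81%.
Bonds outstanding: weight = 8831.0056/27502.7356 = 0.3211; after-tax cost = 5.35% × (1 − 21.3%) = 4.2104%.
WACC = 0.6789 × 10.8100% + 0.3211 × 4.2104% = 8.6909%.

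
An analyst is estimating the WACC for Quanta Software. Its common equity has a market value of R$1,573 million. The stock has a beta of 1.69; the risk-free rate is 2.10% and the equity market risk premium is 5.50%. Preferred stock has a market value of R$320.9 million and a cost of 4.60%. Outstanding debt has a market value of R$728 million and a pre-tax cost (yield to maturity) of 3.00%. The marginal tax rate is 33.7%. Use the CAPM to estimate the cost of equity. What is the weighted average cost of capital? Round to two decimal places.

Cost of equity via CAPM: Re = 2.1% + 1.69 × 5.5% = 11.3950%.
Total capital V = 1573 + 320.9 + 728 = 2621.9.
Equity: weight = 1573/2621.9 = 0.5999; cost = 11.395%.
Preferred: weight = 320.9/2621.9 = 0.1224; cost = 4.6%.
Debt: weight = 728/2621.9 = 0.2777; after-tax cost = 3% × (1 − 33.7%) = 1.9890%.
WACC = 0.5999 × 11.3950% + 0.1224 × 4.6000% + 0.2777 × 1.9890% = 7.9517%.

7.95%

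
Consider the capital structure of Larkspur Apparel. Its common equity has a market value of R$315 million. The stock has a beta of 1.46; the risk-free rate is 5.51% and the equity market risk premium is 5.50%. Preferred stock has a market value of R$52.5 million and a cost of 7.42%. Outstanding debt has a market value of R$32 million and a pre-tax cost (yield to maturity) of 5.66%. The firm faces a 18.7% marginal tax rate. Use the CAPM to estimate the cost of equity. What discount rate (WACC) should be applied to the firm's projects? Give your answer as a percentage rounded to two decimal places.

12.02%

Cost of equity via CAPM: Re = 5.51% + 1.46 × 5.5% = 13.5400%.
Total capital V = 315 + 52.5 + 32 = 399.5.
Equity: weight = 315/399.5 = 0.7885; cost = 13.54%.
Preferred: weight = 52.5/399.5 = 0.1314; cost = 7.42%.
Debt: weight = 32/399.5 = 0.0801; after-tax cost = 5.66% × (1 − 18.7%) = 4.6016%.
WACC = 0.7885 × 13.5400% + 0.1314 × 7.4200% + 0.0801 × 4.6016% = 12.0198%.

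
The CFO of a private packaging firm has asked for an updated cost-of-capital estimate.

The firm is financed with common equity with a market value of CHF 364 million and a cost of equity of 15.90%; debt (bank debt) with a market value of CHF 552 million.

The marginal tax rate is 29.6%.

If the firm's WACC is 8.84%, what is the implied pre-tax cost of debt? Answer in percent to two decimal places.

5.94%

Total capital V = 364 + 552 = 916.
Equity weight = 364/916 = 0.3974.
Bank debt weight = 552/916 = 0.6026.
Equity contribution = 0.3974 × 15.9% = 6.3183%.
Remaining for debt = 8.84% − 6.3183% = 2.5217%.
Rd × (1 − 29.6%) × 0.6026 = 2.5217%  ⇒  Rd = 5.9439%.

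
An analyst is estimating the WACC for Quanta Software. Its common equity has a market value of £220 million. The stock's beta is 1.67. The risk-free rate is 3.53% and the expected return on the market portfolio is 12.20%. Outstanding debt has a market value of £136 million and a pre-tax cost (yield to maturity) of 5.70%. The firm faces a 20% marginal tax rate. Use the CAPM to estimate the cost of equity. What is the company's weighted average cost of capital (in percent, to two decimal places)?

Market risk premium = 12.2% − 3.53% = 8.67%.
Cost of equity via CAPM: Re = 3.53% + 1.67 × 8.67% = 18.0089%.
Total capital V = 220 + 136 = 356.
Equity: weight = 220/356 = 0.6180; cost = 18.0089%.
Debt: weight = 136/356 = 0.3820; after-tax cost = 5.7% × (1 − 20%) = 4.5600%.
WACC = 0.6180 × 18.0089% + 0.3820 × 4.5600% = 12.8711%.

12.87%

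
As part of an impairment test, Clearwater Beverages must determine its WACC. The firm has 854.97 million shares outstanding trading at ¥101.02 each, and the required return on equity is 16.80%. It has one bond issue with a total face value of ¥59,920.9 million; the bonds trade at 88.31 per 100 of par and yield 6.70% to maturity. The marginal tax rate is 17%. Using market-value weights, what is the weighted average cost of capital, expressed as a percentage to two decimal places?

12.53%

Market value of equity E = 101.02 × 854.97m = 86369.0694m. Market value of debt D = 59920.9m × 88.31/100 = 52916.14679m.
Total capital V = 86369.0694 + 52916.14679 = 139285.21619.
Equity: weight = 86369.0694/139285.21619 = 0.6201; cost = 16.8%.
Bonds outstanding: weight = 52916.14679/139285.21619 = 0.3799; after-tax cost = 6.7% × (1 − 17%) = 5.5610%.
WACC = 0.6201 × 16.8000% + 0.3799 × 5.5610% = 12.5302%.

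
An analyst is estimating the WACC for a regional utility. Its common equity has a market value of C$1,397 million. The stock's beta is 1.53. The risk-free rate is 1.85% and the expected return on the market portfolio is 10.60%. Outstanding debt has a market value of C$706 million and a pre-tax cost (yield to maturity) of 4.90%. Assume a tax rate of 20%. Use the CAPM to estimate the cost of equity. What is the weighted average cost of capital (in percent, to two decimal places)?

11.44%

Market risk premium = 10.6% − 1.85% = 8.75%.
Cost of equity via CAPM: Re = 1.85% + 1.53 × 8.75% = 15.2375%.
Total capital V = 1397 + 706 = 2103.
Equity: weight = 1397/2103 = 0.6643; cost = 15.2375%.
Debt: weight = 706/2103 = 0.3357; after-tax cost = 4.9% × (1 − 20%) = 3.9200%.
WACC = 0.6643 × 15.2375% + 0.3357 × 3.9200% = 11.4381%.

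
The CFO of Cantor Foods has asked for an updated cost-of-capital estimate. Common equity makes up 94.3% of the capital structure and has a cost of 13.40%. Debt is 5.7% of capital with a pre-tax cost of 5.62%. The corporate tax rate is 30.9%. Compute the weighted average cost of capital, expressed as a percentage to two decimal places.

After-tax cost of debt = 5.62% × (1 − 30.9%) = 3.8834%.
WACC = 0.943 × 13.4000% + 0.057 × 3.8834% = 12.8576%.

12.86%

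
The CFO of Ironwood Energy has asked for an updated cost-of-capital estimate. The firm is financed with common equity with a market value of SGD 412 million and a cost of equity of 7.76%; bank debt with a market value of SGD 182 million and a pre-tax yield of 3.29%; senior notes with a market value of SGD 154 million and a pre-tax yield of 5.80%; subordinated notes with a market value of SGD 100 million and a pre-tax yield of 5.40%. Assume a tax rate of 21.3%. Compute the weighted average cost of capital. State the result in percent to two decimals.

Total capital V = 412 + 182 + 154 + 100 = 848.
Equity: weight = 412/848 = 0.4858; cost = 7.76%.
Bank debt: weight = 182/848 = 0.2146; after-tax cost = 3.29% × (1 − 21.3%) = 2.5892%.
Senior notes: weight = 154/848 = 0.1816; after-tax cost = 5.8% × (1 − 21.3%) = 4.5646%.
Subordinated notes: weight = 100/848 = 0.1179; after-tax cost = 5.4% × (1 − 21.3%) = 4.2498%.
WACC = 0.4858 × 7.7600% + 0.2146 × 2.5892% + 0.1816 × 4.5646% + 0.1179 × 4.2498% = 5.6560%.

5.66%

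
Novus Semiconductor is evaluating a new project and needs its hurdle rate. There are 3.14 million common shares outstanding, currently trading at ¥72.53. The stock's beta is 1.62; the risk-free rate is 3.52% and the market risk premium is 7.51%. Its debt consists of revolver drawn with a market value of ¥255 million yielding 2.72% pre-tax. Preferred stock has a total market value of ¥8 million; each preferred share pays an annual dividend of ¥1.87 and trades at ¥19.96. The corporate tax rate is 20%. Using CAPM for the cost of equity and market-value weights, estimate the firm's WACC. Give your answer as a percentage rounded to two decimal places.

8.56%

Cost of equity via CAPM: Re = 3.52% + 1.62 × 7.51% = 15.6862%.
Cost of preferred: Rp = 1.87 / 19.96 = 9.3687%.
Market value of equity E = 72.53 × 3.14m = 227.7442m.
Total capital V = 227.7442 + 8 + 255 = 490.7442.
Equity: weight = 227.7442/490.7442 = 0.4641; cost = 15.6862%.
Preferred: weight = 8/490.7442 = 0.0163; cost = 9.3687%.
Revolver drawn: weight = 255/490.7442 = 0.5196; after-tax cost = 2.72% × (1 − 20%) = 2.1760%.
WACC = 0.4641 × 15.6862% + 0.0163 × 9.3687% + 0.5196 × 2.1760% = 8.5631%.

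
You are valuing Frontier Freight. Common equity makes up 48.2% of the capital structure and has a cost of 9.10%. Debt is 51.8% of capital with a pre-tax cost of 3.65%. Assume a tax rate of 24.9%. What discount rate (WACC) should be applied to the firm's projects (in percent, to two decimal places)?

After-tax cost of debt = 3.65% × (1 − 24.9%) = 2.7411%.
WACC = 0.482 × 9.1000% + 0.518 × 2.7411% = 5.8061%.

5.81%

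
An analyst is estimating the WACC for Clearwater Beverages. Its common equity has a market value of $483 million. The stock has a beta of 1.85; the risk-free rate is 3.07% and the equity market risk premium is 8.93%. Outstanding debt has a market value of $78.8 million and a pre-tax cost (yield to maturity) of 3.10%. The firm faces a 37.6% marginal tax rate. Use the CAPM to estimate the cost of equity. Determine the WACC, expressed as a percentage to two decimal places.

17.11%

Cost of equity via CAPM: Re = 3.07% + 1.85 × 8.93% = 19.5905%.
Total capital V = 483 + 78.8 = 561.8.
Equity: weight = 483/561.8 = 0.8597; cost = 19.5905%.
Debt: weight = 78.8/561.8 = 0.1403; after-tax cost = 3.1% × (1 − 37.6%) = 1.9344%.
WACC = 0.8597 × 19.5905% + 0.1403 × 1.9344% = 17.1140%.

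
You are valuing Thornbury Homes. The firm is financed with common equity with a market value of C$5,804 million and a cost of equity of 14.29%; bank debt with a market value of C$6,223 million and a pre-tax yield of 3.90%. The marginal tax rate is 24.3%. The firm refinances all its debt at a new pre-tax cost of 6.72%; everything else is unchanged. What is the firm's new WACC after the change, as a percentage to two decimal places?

9.53%

After the change:
Total capital V = 5804 + 6223 = 12027.
Equity: weight = 5804/12027 = 0.4826; cost = 14.29%.
Bank debt: weight = 6223/12027 = 0.5174; after-tax cost = 6.72% × (1 − 24.3%) = 5.0870%.
WACC = 0.4826 × 14.2900% + 0.5174 × 5.0870% = 9.5282%.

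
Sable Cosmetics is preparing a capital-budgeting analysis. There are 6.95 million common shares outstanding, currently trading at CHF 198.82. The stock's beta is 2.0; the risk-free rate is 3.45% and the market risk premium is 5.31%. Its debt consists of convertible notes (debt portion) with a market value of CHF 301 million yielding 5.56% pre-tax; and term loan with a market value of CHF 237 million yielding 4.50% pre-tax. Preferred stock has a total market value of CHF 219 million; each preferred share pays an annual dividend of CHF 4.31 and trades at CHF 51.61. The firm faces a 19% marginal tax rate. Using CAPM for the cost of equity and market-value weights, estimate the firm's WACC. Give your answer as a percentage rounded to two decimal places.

10.98%

Cost of equity via CAPM: Re = 3.45% + 2.0 × 5.31% = 14.0700%.
Cost of preferred: Rp = 4.31 / 51.61 = 8.3511%.
Market value of equity E = 198.82 × 6.95m = 1381.799m.
Total capital V = 1381.799 + 219 + 301 + 237 = 2138.799.
Equity: weight = 1381.799/2138.799 = 0.6461; cost = 14.07%.
Preferred: weight = 219/2138.799 = 0.1024; cost = 8.3511%.
Convertible notes (debt portion): weight = 301/2138.799 = 0.1407; after-tax cost = 5.56% × (1 − 19%) = 4.5036%.
Term loan: weight = 237/2138.799 = 0.1108; after-tax cost = 4.5% × (1 − 19%) = 3.6450%.
WACC = 0.6461 × 14.0700% + 0.1024 × 8.3511% + 0.1407 × 4.5036% + 0.1108 × 3.6450% = 10.9829%.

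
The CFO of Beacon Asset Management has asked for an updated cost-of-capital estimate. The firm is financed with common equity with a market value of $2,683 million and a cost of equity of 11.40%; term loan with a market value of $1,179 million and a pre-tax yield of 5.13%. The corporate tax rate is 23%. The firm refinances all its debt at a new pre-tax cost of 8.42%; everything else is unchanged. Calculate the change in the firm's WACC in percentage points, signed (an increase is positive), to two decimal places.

Current WACC:
Total capital V = 2683 + 1179 = 3862.
Equity: weight = 2683/3862 = 0.6947; cost = 11.4%.
Term loan: weight = 1179/3862 = 0.3053; after-tax cost = 5.13% × (1 − 23%) = 3.9501%.
WACC = 0.6947 × 11.4000% + 0.3053 × 3.9501% = 9.1257%.
After the change:
Total capital V = 2683 + 1179 = 3862.
Equity: weight = 2683/3862 = 0.6947; cost = 11.4%.
Term loan: weight = 1179/3862 = 0.3053; after-tax cost = 8.42% × (1 − 23%) = 6.4834%.
WACC = 0.6947 × 11.4000% + 0.3053 × 6.4834% = 9.8990%.
Change in WACC = 9.8990% − 9.1257% = 0.7734 pp.

+0.77 pp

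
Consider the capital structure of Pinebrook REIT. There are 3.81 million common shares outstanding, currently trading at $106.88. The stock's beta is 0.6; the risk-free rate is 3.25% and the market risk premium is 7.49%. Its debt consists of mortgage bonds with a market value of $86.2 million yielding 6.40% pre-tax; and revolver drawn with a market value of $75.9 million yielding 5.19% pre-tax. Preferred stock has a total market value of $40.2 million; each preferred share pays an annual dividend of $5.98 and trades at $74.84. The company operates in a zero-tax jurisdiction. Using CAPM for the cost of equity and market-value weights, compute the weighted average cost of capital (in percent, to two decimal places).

7.25%

Cost of equity via CAPM: Re = 3.25% + 0.6 × 7.49% = 7.7440%.
Cost of preferred: Rp = 5.98 / 74.84 = 7.9904%.
Market value of equity E = 106.88 × 3.81m = 407.2128m.
Total capital V = 407.2128 + 40.2 + 86.2 + 75.9 = 609.5128.
Equity: weight = 407.2128/609.5128 = 0.6681; cost = 7.744%.
Preferred: weight = 40.2/609.5128 = 0.0660; cost = 7.9904%.
Mortgage bonds: weight = 86.2/609.5128 = 0.1414; after-tax cost = 6.4% × (1 − 0%) = 6.4000%.
Revolver drawn: weight = 75.9/609.5128 = 0.1245; after-tax cost = 5.19% × (1 − 0%) = 5.1900%.
WACC = 0.6681 × 7.7440% + 0.0660 × 7.9904% + 0.1414 × 6.4000% + 0.1245 × 5.1900% = 7.2521%.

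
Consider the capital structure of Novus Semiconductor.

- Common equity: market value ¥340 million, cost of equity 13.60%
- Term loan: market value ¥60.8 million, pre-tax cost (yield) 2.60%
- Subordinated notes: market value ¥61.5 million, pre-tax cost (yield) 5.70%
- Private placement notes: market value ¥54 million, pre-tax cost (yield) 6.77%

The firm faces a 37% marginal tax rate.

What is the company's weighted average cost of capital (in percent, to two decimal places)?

Total capital V = 340 + 60.8 + 61.5 + 54 = 516.3.
Equity: weight = 340/516.3 = 0.6585; cost = 13.6%.
Term loan: weight = 60.8/516.3 = 0.1178; after-tax cost = 2.6% × (1 − 37%) = 1.6380%.
Subordinated notes: weight = 61.5/516.3 = 0.1191; after-tax cost = 5.7% × (1 − 37%) = 3.5910%.
Private placement notes: weight = 54/516.3 = 0.1046; after-tax cost = 6.77% × (1 − 37%) = 4.2651%.
WACC = 0.6585 × 13.6000% + 0.1178 × 1.6380% + 0.1191 × 3.5910% + 0.1046 × 4.2651% = 10.0228%.

10.02%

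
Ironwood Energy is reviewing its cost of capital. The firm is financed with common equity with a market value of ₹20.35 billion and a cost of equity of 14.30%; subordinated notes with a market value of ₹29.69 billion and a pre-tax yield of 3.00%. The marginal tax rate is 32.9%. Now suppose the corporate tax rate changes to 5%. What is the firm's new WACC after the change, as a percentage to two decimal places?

After the change:
Total capital V = 20.35 + 29.69 = 50.04.
Equity: weight = 20.35/50.04 = 0.4067; cost = 14.3%.
Subordinated notes: weight = 29.69/50.04 = 0.5933; after-tax cost = 3% × (1 − 5%) = 2.8500%.
WACC = 0.4067 × 14.3000% + 0.5933 × 2.8500% = 7.5064%.

7.51%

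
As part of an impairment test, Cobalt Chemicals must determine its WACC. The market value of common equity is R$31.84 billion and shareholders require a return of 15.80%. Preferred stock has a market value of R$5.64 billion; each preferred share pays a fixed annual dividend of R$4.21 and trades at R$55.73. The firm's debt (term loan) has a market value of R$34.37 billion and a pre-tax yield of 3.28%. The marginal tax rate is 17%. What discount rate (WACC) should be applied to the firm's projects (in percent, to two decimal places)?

8.90%

Cost of preferred: Rp = 4.21 / 55.73 = 7.5543%.
Total capital V = 31.84 + 5.64 + 34.37 = 71.85.
Equity: weight = 31.84/71.85 = 0.4431; cost = 15.8%.
Preferred: weight = 5.64/71.85 = 0.0785; cost = 7.5543%.
Term loan: weight = 34.37/71.85 = 0.4784; after-tax cost = 3.28% × (1 − 17%) = 2.7224%.
WACC = 0.4431 × 15.8000% + 0.0785 × 7.5543% + 0.4784 × 2.7224% = 8.8970%.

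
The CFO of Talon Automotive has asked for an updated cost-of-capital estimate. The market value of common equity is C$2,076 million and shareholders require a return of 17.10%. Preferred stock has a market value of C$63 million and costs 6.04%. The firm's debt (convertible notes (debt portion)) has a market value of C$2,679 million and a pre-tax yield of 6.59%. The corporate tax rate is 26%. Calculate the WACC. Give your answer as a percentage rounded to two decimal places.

10.16%

Total capital V = 2076 + 63 + 2679 = 4818.
Equity: weight = 2076/4818 = 0.4309; cost = 17.1%.
Preferred: weight = 63/4818 = 0.0131; cost = 6.04%.
Convertible notes (debt portion): weight = 2679/4818 = 0.5560; after-tax cost = 6.59% × (1 − 26%) = 4.8766%.
WACC = 0.4309 × 17.1000% + 0.0131 × 6.0400% + 0.5560 × 4.8766% = 10.1587%.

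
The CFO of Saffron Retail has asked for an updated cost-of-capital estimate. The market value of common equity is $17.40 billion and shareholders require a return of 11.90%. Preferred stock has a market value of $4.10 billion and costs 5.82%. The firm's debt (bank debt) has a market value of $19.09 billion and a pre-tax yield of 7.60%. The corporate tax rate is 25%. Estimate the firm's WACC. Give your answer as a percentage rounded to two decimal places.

8.37%

Total capital V = 17.4 + 4.1 + 19.09 = 40.59.
Equity: weight = 17.4/40.59 = 0.4287; cost = 11.9%.
Preferred: weight = 4.1/40.59 = 0.1010; cost = 5.82%.
Bank debt: weight = 19.09/40.59 = 0.4703; after-tax cost = 7.6% × (1 − 25%) = 5.7000%.
WACC = 0.4287 × 11.9000% + 0.1010 × 5.8200% + 0.4703 × 5.7000% = 8.3699%.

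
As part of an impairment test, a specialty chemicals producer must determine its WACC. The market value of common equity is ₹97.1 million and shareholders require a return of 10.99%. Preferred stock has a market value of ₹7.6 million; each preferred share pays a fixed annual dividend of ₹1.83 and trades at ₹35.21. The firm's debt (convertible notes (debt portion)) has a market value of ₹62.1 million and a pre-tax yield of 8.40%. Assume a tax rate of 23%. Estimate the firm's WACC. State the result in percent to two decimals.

Cost of preferred: Rp = 1.83 / 35.21 = 5.1974%.
Total capital V = 97.1 + 7.6 + 62.1 = 166.8.
Equity: weight = 97.1/166.8 = 0.5821; cost = 10.99%.
Preferred: weight = 7.6/166.8 = 0.0456; cost = 5.1974%.
Convertible notes (debt portion): weight = 62.1/166.8 = 0.3723; after-tax cost = 8.4% × (1 − 23%) = 6.4680%.
WACC = 0.5821 × 10.9900% + 0.0456 × 5.1974% + 0.3723 × 6.4680% = 9.0425%.

9.04%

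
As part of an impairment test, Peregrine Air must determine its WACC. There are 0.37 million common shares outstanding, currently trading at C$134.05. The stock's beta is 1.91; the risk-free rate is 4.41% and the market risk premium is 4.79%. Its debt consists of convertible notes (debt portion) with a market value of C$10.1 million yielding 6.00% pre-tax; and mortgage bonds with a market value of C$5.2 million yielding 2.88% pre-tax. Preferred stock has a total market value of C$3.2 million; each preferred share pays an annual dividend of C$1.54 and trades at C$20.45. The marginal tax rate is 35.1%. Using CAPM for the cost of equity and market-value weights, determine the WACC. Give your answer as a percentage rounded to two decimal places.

10.95%

Cost of equity via CAPM: Re = 4.41% + 1.91 × 4.79% = 13.5589%.
Cost of preferred: Rp = 1.54 / 20.45 = 7.5306%.
Market value of equity E = 134.05 × 0.37m = 49.5985m.
Total capital V = 49.5985 + 3.2 + 10.1 + 5.2 = 68.0985.
Equity: weight = 49.5985/68.0985 = 0.7283; cost = 13.5589%.
Preferred: weight = 3.2/68.0985 = 0.0470; cost = 7.5306%.
Convertible notes (debt portion): weight = 10.1/68.0985 = 0.1483; after-tax cost = 6% × (1 − 35.1%) = 3.8940%.
Mortgage bonds: weight = 5.2/68.0985 = 0.0764; after-tax cost = 2.88% × (1 − 35.1%) = 1.8691%.
WACC = 0.7283 × 13.5589% + 0.0470 × 7.5306% + 0.1483 × 3.8940% + 0.0764 × 1.8691% = 10.9495%.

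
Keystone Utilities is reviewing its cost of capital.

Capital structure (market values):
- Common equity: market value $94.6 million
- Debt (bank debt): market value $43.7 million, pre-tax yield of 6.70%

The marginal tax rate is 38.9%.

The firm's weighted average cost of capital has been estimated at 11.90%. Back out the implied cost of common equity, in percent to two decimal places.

Total capital V = 94.6 + 43.7 = 138.3.
Equity weight = 94.6/138.3 = 0.6840.
Bank debt weight = 43.7/138.3 = 0.3160.
Debt contribution = 0.3160 × 6.7% × (1 − 38.9%) = 1.2935%.
Required equity contribution = 11.9% − 1.2935% = 10.6065%.
Re = 10.6065% / 0.6840 = 15.5061%.

15.51%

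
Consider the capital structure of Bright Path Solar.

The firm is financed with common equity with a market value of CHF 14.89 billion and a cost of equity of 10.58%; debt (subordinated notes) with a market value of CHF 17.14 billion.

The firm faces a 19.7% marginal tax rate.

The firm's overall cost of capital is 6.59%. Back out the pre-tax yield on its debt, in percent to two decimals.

3.89%

Total capital V = 14.89 + 17.14 = 32.03.
Equity weight = 14.89/32.03 = 0.4649.
Subordinated notes weight = 17.14/32.03 = 0.5351.
Equity contribution = 0.4649 × 10.58% = 4.9184%.
Remaining for debt = 6.59% − 4.9184% = 1.6716%.
Rd × (1 − 19.7%) × 0.5351 = 1.6716%  ⇒  Rd = 3.8901%.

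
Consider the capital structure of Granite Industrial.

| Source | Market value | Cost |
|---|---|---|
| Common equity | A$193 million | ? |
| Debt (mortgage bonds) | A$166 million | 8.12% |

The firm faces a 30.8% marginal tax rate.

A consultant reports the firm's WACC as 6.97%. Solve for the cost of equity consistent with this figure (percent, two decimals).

8.13%

Total capital V = 193 + 166 = 359.
Equity weight = 193/359 = 0.5376.
Mortgage bonds weight = 166/359 = 0.4624.
Debt contribution = 0.4624 × 8.12% × (1 − 30.8%) = 2.5982%.
Required equity contribution = 6.97% − 2.5982% = 4.3718%.
Re = 4.3718% / 0.5376 = 8.1320%.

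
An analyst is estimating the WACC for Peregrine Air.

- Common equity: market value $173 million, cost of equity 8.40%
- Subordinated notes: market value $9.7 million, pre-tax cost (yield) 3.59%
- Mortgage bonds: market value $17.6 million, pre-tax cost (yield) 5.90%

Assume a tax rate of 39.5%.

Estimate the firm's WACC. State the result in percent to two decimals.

Total capital V = 173 + 9.7 + 17.6 = 200.3.
Equity: weight = 173/200.3 = 0.8637; cost = 8.4%.
Subordinated notes: weight = 9.7/200.3 = 0.0484; after-tax cost = 3.59% × (1 − 39.5%) = 2.1719%.
Mortgage bonds: weight = 17.6/200.3 = 0.0879; after-tax cost = 5.9% × (1 − 39.5%) = 3.5695%.
WACC = 0.8637 × 8.4000% + 0.0484 × 2.1719% + 0.0879 × 3.5695% = 7.6739%.

7.67%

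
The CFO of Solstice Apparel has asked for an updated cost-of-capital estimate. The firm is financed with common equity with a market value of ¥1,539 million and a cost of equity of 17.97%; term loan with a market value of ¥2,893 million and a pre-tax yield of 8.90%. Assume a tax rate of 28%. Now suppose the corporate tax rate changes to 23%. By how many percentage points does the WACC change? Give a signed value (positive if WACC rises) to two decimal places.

Current WACC:
Total capital V = 1539 + 2893 = 4432.
Equity: weight = 1539/4432 = 0.3472; cost = 17.97%.
Term loan: weight = 2893/4432 = 0.6528; after-tax cost = 8.9% × (1 − 28%) = 6.4080%.
WACC = 0.3472 × 17.9700% + 0.6528 × 6.4080% = 10.4229%.
After the change:
Total capital V = 1539 + 2893 = 4432.
Equity: weight = 1539/4432 = 0.3472; cost = 17.97%.
Term loan: weight = 2893/4432 = 0.6528; after-tax cost = 8.9% × (1 − 23%) = 6.8530%.
WACC = 0.3472 × 17.9700% + 0.6528 × 6.8530% = 10.7133%.
Change in WACC = 10.7133% − 10.4229% = 0.2905 pp.

+0.29 pp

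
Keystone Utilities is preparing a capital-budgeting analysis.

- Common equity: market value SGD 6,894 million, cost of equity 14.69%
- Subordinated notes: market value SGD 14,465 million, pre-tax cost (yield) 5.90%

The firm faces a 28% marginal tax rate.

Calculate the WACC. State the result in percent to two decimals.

7.62%

Total capital V = 6894 + 14465 = 21359.
Equity: weight = 6894/21359 = 0.3228; cost = 14.69%.
Subordinated notes: weight = 14465/21359 = 0.6772; after-tax cost = 5.9% × (1 − 28%) = 4.2480%.
WACC = 0.3228 × 14.6900% + 0.6772 × 4.2480% = 7.6183%.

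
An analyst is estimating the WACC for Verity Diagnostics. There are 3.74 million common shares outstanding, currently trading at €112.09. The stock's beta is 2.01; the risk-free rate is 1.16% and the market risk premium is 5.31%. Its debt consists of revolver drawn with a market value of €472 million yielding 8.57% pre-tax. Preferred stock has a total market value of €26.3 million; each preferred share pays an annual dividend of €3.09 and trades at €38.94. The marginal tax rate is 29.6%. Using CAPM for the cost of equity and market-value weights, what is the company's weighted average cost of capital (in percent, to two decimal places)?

Cost of equity via CAPM: Re = 1.16% + 2.01 × 5.31% = 11.8331%.
Cost of preferred: Rp = 3.09 / 38.94 = 7.9353%.
Market value of equity E = 112.09 × 3.74m = 419.2166m.
Total capital V = 419.2166 + 26.3 + 472 = 917.5166.
Equity: weight = 419.2166/917.5166 = 0.4569; cost = 11.8331%.
Preferred: weight = 26.3/917.5166 = 0.0287; cost = 7.9353%.
Revolver drawn: weight = 472/917.5166 = 0.5144; after-tax cost = 8.57% × (1 − 29.6%) = 6.0333%.
WACC = 0.4569 × 11.8331% + 0.0287 × 7.9353% + 0.5144 × 6.0333% = 8.7378%.

8.74%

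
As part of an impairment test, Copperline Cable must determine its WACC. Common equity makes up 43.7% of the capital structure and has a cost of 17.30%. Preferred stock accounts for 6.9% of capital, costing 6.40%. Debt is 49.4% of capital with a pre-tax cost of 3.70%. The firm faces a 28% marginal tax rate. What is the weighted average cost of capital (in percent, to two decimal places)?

After-tax cost of debt = 3.7% × (1 − 28%) = 2.6640%.
WACC = 0.437 × 17.3000% + 0.069 × 6.4000% + 0.494 × 2.6640% = 9.3177%.

9.32%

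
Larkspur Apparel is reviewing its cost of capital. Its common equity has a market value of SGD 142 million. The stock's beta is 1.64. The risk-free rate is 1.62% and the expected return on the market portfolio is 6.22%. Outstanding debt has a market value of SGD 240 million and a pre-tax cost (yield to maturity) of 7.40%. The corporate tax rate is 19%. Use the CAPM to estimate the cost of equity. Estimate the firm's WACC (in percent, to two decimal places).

7.17%

Market risk premium = 6.22% − 1.62% = 4.6%.
Cost of equity via CAPM: Re = 1.62% + 1.64 × 4.6% = 9.1640%.
Total capital V = 142 + 240 = 382.
Equity: weight = 142/382 = 0.3717; cost = 9.164%.
Debt: weight = 240/382 = 0.6283; after-tax cost = 7.4% × (1 − 19%) = 5.9940%.
WACC = 0.3717 × 9.1640% + 0.6283 × 5.9940% = 7.1724%.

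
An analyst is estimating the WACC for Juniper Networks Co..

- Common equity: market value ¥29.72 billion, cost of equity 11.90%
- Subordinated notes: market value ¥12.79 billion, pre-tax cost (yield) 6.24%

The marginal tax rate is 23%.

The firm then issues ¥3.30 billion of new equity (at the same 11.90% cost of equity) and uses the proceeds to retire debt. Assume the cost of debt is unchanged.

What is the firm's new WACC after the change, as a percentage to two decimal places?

After the change:
Total capital V = 33.02 + 9.49 = 42.51.
Equity: weight = 33.02/42.51 = 0.7768; cost = 11.9%.
Subordinated notes: weight = 9.49/42.51 = 0.2232; after-tax cost = 6.24% × (1 − 23%) = 4.8048%.
WACC = 0.7768 × 11.9000% + 0.2232 × 4.8048% = 10.3161%.

10.32%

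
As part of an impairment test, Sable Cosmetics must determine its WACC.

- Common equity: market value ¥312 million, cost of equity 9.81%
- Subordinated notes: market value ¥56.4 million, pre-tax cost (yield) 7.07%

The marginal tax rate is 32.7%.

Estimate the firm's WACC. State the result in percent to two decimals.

Total capital V = 312 + 56.4 = 368.4.
Equity: weight = 312/368.4 = 0.8469; cost = 9.81%.
Subordinated notes: weight = 56.4/368.4 = 0.1531; after-tax cost = 7.07% × (1 − 32.7%) = 4.7581%.
WACC = 0.8469 × 9.8100% + 0.1531 × 4.7581% = 9.0366%.

9.04%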